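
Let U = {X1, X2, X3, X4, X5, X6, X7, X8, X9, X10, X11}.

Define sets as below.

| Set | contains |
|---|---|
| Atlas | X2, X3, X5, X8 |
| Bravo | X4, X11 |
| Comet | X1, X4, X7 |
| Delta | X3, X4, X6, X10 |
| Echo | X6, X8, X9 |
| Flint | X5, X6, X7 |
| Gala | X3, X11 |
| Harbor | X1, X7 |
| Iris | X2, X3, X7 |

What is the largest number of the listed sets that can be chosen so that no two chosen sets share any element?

3

Bravo, Echo, Harbor are pairwise disjoint (Bravo={X4,X11}; Echo={X6,X8,X9}; Harbor={X1,X7}).
Every remaining set overlaps one of these, and no 4 of the listed sets are pairwise disjoint, so 3 is the maximum.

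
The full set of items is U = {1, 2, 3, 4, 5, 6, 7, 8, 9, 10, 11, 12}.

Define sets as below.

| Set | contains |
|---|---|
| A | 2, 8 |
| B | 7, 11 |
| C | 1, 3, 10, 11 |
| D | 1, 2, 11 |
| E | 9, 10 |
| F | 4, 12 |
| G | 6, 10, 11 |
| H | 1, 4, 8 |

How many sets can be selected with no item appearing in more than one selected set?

4

A, B, E, F are pairwise disjoint (A={2,8}; B={7,11}; E={9,10}; F={4,12}).
Every remaining set overlaps one of these, and no 5 of the listed sets are pairwise disjoint, so 4 is the maximum.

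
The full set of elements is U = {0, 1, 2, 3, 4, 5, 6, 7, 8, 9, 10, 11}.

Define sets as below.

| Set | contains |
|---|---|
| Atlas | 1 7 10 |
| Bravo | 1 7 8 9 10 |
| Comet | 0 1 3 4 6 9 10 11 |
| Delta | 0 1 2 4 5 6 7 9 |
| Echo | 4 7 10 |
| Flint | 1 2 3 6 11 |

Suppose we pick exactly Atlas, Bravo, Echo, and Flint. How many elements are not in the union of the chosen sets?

Union of Atlas, Bravo, Echo, Flint = {1, 2, 3, 4, 6, 7, 8, 9, 10, 11}.
Not covered: 0, 5 — 2 elements.

2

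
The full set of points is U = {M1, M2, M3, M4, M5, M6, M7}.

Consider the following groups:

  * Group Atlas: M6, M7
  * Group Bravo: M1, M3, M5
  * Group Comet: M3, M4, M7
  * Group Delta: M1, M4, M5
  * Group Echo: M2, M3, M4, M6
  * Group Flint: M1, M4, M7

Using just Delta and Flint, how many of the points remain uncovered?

3

Union of Delta, Flint = {M1, M4, M5, M7}.
Not covered: M2, M3, M6 — 3 points.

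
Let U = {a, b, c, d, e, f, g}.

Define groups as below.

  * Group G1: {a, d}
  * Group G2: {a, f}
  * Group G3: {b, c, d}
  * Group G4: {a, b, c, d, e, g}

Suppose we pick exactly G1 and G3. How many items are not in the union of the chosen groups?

3

Union of G1, G3 = {a, b, c, d}.
Not covered: e, f, g — 3 items.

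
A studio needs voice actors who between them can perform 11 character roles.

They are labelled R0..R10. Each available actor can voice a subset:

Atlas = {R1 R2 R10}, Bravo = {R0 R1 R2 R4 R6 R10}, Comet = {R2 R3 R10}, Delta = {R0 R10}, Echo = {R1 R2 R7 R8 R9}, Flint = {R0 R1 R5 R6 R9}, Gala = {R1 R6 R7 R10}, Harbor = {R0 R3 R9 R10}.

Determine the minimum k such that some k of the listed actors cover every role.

Bravo and Comet and Echo and Flint together: Bravo ∪ Comet ∪ Echo ∪ Flint = {R0, R1, R2, R3, R4, R5, R6, R7, R8, R9, R10} — every role is covered.
No 3 of the 8 actors cover everything (all 56 combinations miss at least one role), so 4 is optimal.

4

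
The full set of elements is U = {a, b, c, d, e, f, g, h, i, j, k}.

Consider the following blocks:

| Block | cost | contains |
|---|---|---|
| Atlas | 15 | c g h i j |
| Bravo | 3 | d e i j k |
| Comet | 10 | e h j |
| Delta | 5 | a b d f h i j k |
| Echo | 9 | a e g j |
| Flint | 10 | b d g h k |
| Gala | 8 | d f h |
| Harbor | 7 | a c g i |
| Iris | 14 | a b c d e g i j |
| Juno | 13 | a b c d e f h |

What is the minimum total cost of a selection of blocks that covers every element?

Bravo, Delta, Harbor together cover every element (Bravo ∪ Delta ∪ Harbor = {a, b, c, d, e, f, g, h, i, j, k}); total cost 3 + 5 + 7 = 15.
No covering selection has total cost below 15.

15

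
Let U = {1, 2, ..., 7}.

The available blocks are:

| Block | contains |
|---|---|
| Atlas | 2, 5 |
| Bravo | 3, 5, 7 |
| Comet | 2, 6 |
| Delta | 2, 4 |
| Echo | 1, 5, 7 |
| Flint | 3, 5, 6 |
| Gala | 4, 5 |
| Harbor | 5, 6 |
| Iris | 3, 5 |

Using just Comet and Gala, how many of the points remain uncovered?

3

Union of Comet, Gala = {2, 4, 5, 6}.
Not covered: 1, 3, 7 — 3 points.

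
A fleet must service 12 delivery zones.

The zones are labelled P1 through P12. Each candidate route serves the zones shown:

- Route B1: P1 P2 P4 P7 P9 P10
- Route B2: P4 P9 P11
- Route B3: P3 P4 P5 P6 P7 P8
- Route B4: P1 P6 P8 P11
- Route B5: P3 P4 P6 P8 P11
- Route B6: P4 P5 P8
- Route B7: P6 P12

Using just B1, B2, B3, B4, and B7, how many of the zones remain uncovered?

0

Union of B1, B2, B3, B4, B7 = {P1, P2, P3, P4, P5, P6, P7, P8, P9, P10, P11, P12} — that's every zone, so 0 are uncovered.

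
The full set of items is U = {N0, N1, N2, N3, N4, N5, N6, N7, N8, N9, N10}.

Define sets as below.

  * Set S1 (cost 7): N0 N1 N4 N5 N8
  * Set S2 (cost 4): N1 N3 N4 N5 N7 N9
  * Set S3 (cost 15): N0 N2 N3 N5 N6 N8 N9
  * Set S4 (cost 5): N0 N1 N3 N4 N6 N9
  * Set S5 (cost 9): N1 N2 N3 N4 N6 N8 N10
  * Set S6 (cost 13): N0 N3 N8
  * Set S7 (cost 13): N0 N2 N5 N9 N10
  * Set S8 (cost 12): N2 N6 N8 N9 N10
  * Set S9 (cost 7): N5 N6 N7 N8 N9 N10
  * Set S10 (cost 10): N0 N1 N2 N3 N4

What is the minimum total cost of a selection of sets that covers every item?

17

S9, S10 together cover every item (S9 ∪ S10 = {N0, N1, N2, N3, N4, N5, N6, N7, N8, N9, N10}); total cost 7 + 10 = 17.
The greedy pick S2, S5, S4 costs 18; no covering selection beats 17.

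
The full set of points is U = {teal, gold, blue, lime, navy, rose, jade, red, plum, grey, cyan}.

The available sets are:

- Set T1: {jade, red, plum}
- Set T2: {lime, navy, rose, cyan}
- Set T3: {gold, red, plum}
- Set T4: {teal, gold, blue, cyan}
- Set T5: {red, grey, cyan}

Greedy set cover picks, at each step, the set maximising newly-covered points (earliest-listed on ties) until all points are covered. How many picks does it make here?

Greedy: pick T2 (covers 4 new) → pick T1 (covers 3 new) → pick T4 (covers 3 new) → pick T5 (covers 1 new). Total picks: 4.

4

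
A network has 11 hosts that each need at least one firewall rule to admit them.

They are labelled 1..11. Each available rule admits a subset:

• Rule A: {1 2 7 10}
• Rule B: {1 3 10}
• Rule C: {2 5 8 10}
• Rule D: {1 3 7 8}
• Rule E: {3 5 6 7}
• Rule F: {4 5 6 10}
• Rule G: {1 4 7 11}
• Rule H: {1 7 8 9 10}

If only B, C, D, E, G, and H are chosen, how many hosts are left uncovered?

0

Union of B, C, D, E, G, H = {1, 2, 3, 4, 5, 6, 7, 8, 9, 10, 11} — that's every host, so 0 are uncovered.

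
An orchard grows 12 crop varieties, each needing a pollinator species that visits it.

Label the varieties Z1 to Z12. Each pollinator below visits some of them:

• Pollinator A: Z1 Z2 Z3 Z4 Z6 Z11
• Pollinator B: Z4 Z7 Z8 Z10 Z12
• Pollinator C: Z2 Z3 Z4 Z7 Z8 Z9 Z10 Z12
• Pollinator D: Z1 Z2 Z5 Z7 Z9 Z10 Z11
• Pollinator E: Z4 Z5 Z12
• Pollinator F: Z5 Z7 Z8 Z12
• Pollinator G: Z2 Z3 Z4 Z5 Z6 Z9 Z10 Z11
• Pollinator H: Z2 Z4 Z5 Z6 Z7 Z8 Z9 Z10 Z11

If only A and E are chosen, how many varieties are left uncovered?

Union of A, E = {Z1, Z2, Z3, Z4, Z5, Z6, Z11, Z12}.
Not covered: Z7, Z8, Z9, Z10 — 4 varieties.

4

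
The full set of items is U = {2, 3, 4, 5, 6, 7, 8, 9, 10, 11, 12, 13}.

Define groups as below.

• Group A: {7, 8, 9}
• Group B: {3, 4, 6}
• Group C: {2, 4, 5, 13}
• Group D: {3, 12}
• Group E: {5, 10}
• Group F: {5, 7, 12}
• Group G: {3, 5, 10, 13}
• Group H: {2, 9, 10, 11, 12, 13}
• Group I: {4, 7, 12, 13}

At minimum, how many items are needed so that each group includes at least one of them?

Take T = {3, 5, 9, 12}. Each listed group contains at least one of these, so T is a hitting set of size 4.
No choice of 3 items meets every group, so 4 is the minimum.

4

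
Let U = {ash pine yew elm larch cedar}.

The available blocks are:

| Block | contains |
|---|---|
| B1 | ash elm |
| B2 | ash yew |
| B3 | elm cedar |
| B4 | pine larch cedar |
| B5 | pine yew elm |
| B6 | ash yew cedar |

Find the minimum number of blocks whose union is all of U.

3

B1, B4, and B6 cover everything between them: the union {ash, pine, yew, elm, larch, cedar} is all of U.
Only B4 contains larch, so B4 is forced; the remaining 3 points need at least 2 more blocks (each remaining block adds at most 2) — so at least 3 blocks are needed, and 3 is optimal.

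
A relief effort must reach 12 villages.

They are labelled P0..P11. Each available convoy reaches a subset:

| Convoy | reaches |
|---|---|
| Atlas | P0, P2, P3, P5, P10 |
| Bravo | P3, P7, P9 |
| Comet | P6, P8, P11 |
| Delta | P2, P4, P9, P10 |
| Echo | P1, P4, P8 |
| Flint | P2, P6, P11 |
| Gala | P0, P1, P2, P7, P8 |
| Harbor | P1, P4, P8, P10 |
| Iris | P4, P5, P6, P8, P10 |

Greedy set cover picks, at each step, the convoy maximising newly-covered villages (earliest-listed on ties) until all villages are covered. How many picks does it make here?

Greedy: pick Atlas (covers 5 new) → pick Comet (covers 3 new) → pick Bravo (covers 2 new) → pick Echo (covers 2 new). Total picks: 4.

4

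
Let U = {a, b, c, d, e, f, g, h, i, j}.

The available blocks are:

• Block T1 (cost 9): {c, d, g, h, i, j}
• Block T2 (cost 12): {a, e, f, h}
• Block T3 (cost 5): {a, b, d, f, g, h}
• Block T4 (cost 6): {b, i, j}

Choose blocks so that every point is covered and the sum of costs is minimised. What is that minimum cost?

26

T1, T2, T3 together cover every point (T1 ∪ T2 ∪ T3 = {a, b, c, d, e, f, g, h, i, j}); total cost 9 + 12 + 5 = 26.
No covering selection has total cost below 26.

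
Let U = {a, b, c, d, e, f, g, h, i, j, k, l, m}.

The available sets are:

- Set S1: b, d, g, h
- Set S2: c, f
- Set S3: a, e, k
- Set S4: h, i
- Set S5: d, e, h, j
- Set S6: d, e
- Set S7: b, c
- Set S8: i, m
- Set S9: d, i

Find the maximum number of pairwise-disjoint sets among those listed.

4

S1, S2, S3, S8 are pairwise disjoint (S1={b,d,g,h}; S2={c,f}; S3={a,e,k}; S8={i,m}).
Every remaining set overlaps one of these, and no 5 of the listed sets are pairwise disjoint, so 4 is the maximum.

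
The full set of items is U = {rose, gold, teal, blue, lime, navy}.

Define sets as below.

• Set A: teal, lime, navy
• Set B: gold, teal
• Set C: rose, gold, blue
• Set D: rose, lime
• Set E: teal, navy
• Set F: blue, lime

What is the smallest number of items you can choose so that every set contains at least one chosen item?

3

The 3 items {gold, lime, navy} hit every set.
No choice of 2 items meets every set, so 3 is the minimum.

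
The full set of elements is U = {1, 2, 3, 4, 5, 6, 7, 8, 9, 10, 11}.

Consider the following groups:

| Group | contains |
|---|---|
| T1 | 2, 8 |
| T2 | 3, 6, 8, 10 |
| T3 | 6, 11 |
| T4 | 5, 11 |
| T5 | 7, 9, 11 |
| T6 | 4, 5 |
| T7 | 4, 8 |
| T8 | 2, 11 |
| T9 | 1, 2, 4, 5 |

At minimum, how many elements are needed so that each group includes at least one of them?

Take H = {4, 8, 11}. Each listed group contains at least one of these, so H is a hitting set of size 3.
The groups T2, T5, T9 are pairwise disjoint, so any hitting set needs a separate element for each — at least 3. Hence 3 is optimal.

3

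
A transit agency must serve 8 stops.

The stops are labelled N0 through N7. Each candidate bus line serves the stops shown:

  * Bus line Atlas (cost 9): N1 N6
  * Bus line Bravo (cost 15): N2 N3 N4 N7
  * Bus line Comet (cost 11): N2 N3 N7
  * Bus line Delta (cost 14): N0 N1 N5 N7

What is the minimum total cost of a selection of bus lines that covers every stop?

38

Atlas, Bravo, Delta together cover every stop (Atlas ∪ Bravo ∪ Delta = {N0, N1, N2, N3, N4, N5, N6, N7}); total cost 9 + 15 + 14 = 38.
No covering selection has total cost below 38.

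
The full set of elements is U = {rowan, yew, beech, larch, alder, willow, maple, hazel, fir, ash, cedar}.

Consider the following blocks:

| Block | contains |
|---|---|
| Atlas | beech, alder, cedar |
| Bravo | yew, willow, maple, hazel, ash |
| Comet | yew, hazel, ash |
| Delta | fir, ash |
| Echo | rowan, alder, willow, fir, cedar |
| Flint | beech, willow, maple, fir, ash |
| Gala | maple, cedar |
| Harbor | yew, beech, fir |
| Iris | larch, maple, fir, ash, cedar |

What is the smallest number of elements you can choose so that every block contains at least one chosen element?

Take H = {hazel, fir, cedar}. Each listed block contains at least one of these, so H is a hitting set of size 3.
No choice of 2 elements meets every block, so 3 is the minimum.

3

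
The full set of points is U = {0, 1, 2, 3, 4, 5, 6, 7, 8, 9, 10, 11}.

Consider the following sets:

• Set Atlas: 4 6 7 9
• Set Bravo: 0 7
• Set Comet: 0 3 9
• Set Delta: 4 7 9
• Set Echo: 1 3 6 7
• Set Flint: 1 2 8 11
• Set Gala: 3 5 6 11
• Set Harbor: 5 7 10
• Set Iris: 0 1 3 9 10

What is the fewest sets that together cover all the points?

Atlas and Flint and Gala and Iris together: Atlas ∪ Flint ∪ Gala ∪ Iris = {0, 1, 2, 3, 4, 5, 6, 7, 8, 9, 10, 11} — every point is covered.
No 3 of the 9 sets cover everything (all 84 combinations miss at least one point), so 4 is optimal.

4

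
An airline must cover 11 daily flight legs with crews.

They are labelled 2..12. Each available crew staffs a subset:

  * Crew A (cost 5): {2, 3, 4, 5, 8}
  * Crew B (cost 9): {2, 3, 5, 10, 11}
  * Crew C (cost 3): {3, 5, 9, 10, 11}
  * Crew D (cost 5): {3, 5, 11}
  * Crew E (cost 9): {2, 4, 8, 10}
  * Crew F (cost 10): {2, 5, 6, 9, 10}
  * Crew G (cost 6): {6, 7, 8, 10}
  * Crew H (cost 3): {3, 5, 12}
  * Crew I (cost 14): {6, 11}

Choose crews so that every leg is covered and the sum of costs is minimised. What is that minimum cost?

A, C, G, H together cover every leg (A ∪ C ∪ G ∪ H = {2, 3, 4, 5, 6, 7, 8, 9, 10, 11, 12}); total cost 5 + 3 + 6 + 3 = 17.
No covering selection has total cost below 17.

17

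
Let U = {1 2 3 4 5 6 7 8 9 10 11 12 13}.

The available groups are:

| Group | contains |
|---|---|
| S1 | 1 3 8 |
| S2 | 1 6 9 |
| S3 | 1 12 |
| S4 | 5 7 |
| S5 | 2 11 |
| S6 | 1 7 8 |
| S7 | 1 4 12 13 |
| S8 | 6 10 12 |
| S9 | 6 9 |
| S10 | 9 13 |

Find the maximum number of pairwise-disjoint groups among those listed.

5

S1, S4, S5, S8, S10 are pairwise disjoint (S1={1,3,8}; S4={5,7}; S5={2,11}; S8={6,10,12}; S10={9,13}).
Every remaining group overlaps one of these, and no 6 of the listed groups are pairwise disjoint, so 5 is the maximum.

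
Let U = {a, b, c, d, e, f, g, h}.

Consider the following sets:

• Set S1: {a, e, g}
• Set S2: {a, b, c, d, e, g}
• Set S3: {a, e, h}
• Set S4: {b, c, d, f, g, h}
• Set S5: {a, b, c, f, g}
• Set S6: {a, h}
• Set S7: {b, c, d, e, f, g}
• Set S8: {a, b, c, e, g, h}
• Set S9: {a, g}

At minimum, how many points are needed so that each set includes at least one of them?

T = {a, f} meets every set (each contains at least one member of T), and |T| = 2.
The sets S6, S7 are pairwise disjoint, so any hitting set needs a separate point for each — at least 2. Hence 2 is optimal.

2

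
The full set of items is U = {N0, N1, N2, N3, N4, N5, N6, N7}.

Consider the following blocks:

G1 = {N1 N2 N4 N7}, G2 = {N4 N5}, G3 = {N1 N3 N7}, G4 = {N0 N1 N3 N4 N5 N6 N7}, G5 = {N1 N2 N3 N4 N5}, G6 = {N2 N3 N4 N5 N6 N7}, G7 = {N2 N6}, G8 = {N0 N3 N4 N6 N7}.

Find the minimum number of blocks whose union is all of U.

G1 and G4 together: G1 ∪ G4 = {N0, N1, N2, N3, N4, N5, N6, N7} — every item is covered.
No single block has all 8 items (the largest, G4, has 7), so 2 is optimal.

2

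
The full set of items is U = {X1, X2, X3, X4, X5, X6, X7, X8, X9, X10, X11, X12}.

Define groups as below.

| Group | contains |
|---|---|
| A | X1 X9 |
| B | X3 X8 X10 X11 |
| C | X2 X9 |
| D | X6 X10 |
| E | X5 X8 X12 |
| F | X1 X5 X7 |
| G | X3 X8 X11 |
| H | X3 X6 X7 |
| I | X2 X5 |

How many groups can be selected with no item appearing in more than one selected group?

4

A, D, G, I are pairwise disjoint (A={X1,X9}; D={X6,X10}; G={X3,X8,X11}; I={X2,X5}).
Every remaining group overlaps one of these, and no 5 of the listed groups are pairwise disjoint, so 4 is the maximum.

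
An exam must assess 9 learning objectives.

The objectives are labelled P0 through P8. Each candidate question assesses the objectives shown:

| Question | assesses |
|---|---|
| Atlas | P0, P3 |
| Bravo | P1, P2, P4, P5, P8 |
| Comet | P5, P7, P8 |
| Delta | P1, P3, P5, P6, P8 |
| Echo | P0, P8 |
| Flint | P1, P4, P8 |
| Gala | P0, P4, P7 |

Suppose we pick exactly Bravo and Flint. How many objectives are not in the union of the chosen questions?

Union of Bravo, Flint = {P1, P2, P4, P5, P8}.
Not covered: P0, P3, P6, P7 — 4 objectives.

4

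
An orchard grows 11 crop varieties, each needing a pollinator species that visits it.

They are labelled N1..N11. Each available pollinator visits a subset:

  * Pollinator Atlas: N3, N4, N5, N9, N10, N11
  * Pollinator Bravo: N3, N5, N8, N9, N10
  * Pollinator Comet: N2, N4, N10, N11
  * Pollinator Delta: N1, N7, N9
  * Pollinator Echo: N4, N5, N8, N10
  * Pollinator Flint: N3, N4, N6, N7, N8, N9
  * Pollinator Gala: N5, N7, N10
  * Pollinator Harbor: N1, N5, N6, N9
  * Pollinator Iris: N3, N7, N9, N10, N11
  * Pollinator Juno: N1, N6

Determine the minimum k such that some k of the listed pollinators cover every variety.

Comet and Flint and Harbor together: Comet ∪ Flint ∪ Harbor = {N1, N2, N3, N4, N5, N6, N7, N8, N9, N10, N11} — every variety is covered.
Only Comet contains N2, so Comet is forced; the remaining 7 varieties need at least 2 more pollinators (each remaining pollinator adds at most 5) — so at least 3 pollinators are needed, and 3 is optimal.

3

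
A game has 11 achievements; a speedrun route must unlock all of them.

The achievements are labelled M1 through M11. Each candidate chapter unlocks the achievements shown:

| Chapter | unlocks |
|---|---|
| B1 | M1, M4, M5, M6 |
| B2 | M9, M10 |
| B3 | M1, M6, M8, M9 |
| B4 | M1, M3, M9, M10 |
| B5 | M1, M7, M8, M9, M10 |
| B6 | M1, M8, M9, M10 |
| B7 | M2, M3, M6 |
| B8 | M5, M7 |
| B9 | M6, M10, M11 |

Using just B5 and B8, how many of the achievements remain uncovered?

Union of B5, B8 = {M1, M5, M7, M8, M9, M10}.
Not covered: M2, M3, M4, M6, M11 — 5 achievements.

5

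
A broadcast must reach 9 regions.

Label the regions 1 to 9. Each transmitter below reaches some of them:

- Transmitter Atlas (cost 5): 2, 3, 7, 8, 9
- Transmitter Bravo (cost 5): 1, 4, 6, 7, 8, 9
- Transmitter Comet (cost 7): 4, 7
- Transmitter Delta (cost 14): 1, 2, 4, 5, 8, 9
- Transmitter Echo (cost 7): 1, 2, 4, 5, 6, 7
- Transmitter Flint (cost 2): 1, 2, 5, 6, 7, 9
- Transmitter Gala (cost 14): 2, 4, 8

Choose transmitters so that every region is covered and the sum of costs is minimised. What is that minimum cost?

Atlas, Bravo, Flint together cover every region (Atlas ∪ Bravo ∪ Flint = {1, 2, 3, 4, 5, 6, 7, 8, 9}); total cost 5 + 5 + 2 = 12.
No covering selection has total cost below 12.

12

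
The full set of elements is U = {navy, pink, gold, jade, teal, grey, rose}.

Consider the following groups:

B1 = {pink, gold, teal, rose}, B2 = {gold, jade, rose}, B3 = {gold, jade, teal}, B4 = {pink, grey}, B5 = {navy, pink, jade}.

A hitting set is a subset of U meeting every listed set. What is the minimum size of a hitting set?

Take H = {pink, jade}. Each listed group contains at least one of these, so H is a hitting set of size 2.
The groups B2, B4 are pairwise disjoint, so any hitting set needs a separate element for each — at least 2. Hence 2 is optimal.

2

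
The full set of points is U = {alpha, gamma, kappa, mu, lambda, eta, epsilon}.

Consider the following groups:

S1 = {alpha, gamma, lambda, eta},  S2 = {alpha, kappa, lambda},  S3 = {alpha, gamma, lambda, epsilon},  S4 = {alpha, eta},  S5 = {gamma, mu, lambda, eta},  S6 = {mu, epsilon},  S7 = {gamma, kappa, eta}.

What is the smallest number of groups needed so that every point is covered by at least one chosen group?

3

S2, S6, and S7 cover everything between them: the union {alpha, gamma, kappa, mu, lambda, eta, epsilon} is all of U.
No 2 of the 7 groups cover everything (all 21 combinations miss at least one point), so 3 is optimal.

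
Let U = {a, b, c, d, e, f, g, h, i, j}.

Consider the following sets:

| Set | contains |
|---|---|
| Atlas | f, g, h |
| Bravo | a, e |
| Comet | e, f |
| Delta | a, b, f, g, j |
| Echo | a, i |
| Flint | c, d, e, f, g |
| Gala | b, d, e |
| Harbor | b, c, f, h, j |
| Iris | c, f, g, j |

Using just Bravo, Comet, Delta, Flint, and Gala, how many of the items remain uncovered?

Union of Bravo, Comet, Delta, Flint, Gala = {a, b, c, d, e, f, g, j}.
Not covered: h, i — 2 items.

2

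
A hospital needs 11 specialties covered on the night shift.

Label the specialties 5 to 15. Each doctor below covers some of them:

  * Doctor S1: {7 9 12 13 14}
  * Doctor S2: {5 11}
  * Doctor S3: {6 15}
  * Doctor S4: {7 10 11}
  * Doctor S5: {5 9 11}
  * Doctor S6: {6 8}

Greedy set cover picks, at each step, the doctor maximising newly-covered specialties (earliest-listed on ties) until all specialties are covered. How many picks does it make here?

Greedy: pick S1 (covers 5 new) → pick S2 (covers 2 new) → pick S3 (covers 2 new) → pick S4 (covers 1 new) → pick S6 (covers 1 new). Total picks: 5.

5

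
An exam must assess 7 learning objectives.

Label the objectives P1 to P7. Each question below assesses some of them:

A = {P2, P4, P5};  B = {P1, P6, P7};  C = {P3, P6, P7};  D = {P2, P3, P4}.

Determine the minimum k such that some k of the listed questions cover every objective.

A and B and D together: A ∪ B ∪ D = {P1, P2, P3, P4, P5, P6, P7} — every objective is covered.
Each question has at most 3 objectives, and 2·3 = 6 < 7 — so at least 3 questions are needed, and 3 is optimal.

3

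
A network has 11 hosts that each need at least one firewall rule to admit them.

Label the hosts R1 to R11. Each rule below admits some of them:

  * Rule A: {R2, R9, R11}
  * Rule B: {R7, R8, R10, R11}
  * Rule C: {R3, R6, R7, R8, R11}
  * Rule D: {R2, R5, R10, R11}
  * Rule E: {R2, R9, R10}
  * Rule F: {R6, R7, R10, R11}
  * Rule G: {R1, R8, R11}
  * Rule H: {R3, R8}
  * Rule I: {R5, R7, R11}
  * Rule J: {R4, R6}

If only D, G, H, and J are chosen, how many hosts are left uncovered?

2

Union of D, G, H, J = {R1, R2, R3, R4, R5, R6, R8, R10, R11}.
Not covered: R7, R9 — 2 hosts.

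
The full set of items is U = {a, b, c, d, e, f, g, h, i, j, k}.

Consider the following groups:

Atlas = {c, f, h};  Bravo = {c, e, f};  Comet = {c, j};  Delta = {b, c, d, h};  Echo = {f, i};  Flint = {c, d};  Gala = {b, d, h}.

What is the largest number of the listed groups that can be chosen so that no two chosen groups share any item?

Comet, Echo, Gala are pairwise disjoint (Comet={c,j}; Echo={f,i}; Gala={b,d,h}).
Every remaining group overlaps one of these, and no 4 of the listed groups are pairwise disjoint, so 3 is the maximum.

3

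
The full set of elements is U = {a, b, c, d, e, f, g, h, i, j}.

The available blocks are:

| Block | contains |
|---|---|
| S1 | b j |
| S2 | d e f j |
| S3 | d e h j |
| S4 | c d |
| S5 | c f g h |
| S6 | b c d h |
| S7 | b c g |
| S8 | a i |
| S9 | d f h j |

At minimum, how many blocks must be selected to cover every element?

4

S1, S2, S5, and S8 cover everything between them: the union {a, b, c, d, e, f, g, h, i, j} is all of U.
No 3 of the 9 blocks cover everything (all 84 combinations miss at least one element), so 4 is optimal.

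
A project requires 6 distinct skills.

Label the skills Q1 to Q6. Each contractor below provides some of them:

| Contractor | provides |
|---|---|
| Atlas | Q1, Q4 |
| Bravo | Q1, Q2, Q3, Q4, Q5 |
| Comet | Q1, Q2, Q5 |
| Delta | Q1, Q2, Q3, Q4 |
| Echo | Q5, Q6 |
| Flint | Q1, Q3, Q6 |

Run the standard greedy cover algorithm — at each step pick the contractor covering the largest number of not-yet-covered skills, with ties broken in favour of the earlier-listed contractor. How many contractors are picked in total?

2

Greedy: pick Bravo (covers 5 new) → pick Echo (covers 1 new). Total picks: 2.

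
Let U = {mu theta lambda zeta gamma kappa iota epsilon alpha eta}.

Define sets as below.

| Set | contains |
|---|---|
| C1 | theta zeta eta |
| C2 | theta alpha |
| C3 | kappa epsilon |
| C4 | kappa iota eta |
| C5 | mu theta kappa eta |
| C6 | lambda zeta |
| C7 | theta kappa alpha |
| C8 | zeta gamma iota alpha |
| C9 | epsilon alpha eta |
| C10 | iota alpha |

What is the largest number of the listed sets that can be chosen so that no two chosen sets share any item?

3

C1, C3, C10 are pairwise disjoint (C1={theta,zeta,eta}; C3={kappa,epsilon}; C10={iota,alpha}).
Every remaining set overlaps one of these, and no 4 of the listed sets are pairwise disjoint, so 3 is the maximum.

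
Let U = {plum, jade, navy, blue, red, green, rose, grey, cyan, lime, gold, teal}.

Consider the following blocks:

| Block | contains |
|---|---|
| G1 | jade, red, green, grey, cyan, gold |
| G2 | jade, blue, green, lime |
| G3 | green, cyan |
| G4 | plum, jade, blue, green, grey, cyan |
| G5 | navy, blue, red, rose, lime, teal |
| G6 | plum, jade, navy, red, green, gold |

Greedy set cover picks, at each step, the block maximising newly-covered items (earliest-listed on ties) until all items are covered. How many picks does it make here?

3

Greedy: pick G1 (covers 6 new) → pick G5 (covers 5 new) → pick G4 (covers 1 new). Total picks: 3.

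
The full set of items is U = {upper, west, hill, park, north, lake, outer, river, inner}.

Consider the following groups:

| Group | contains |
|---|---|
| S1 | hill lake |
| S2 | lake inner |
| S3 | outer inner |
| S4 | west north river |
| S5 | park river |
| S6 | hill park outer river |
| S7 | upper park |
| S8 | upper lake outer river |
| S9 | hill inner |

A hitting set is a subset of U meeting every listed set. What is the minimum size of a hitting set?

4

H = {upper, hill, river, inner} meets every group (each contains at least one member of H), and |H| = 4.
The groups S1, S3, S4, S7 are pairwise disjoint, so any hitting set needs a separate item for each — at least 4. Hence 4 is optimal.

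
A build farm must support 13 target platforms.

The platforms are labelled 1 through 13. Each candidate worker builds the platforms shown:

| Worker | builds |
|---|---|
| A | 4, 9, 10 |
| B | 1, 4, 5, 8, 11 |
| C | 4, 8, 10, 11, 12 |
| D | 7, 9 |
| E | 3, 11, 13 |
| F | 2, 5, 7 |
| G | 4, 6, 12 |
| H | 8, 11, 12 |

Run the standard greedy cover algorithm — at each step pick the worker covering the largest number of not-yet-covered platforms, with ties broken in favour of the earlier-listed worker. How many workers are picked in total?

Greedy: pick B (covers 5 new) → pick A (covers 2 new) → pick E (covers 2 new) → pick F (covers 2 new) → pick G (covers 2 new). Total picks: 5.

5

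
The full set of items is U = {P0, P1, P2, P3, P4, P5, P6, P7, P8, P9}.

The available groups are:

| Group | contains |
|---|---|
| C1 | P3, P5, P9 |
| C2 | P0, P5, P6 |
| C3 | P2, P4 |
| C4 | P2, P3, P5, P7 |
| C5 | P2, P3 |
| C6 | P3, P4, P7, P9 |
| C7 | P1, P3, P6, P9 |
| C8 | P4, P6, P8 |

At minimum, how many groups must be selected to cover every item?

4

C2 and C4 and C7 and C8 together: C2 ∪ C4 ∪ C7 ∪ C8 = {P0, P1, P2, P3, P4, P5, P6, P7, P8, P9} — every item is covered.
No 3 of the 8 groups cover everything (all 56 combinations miss at least one item), so 4 is optimal.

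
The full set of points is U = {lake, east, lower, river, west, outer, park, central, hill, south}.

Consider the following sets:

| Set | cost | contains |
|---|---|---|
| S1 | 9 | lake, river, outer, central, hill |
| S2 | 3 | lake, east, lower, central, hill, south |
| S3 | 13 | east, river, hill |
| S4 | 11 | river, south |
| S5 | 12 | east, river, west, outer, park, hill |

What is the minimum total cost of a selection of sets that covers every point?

15

S2, S5 together cover every point (S2 ∪ S5 = {lake, east, lower, river, west, outer, park, central, hill, south}); total cost 3 + 12 = 15.
No covering selection has total cost below 15.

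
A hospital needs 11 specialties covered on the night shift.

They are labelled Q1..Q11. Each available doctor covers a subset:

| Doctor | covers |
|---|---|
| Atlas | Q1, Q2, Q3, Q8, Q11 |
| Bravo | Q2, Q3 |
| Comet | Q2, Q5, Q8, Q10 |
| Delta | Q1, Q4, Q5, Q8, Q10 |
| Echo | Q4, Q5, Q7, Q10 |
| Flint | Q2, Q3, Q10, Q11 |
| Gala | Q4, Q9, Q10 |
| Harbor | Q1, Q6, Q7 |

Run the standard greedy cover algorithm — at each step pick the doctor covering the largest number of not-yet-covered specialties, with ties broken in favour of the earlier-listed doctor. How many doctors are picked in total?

4

Greedy: pick Atlas (covers 5 new) → pick Echo (covers 4 new) → pick Gala (covers 1 new) → pick Harbor (covers 1 new). Total picks: 4.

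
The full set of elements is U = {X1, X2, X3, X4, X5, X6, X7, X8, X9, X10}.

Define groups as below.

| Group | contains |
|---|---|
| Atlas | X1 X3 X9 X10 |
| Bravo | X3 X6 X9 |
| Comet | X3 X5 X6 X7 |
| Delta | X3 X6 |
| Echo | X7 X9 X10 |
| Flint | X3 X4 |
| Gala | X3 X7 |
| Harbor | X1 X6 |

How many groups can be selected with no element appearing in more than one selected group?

3

Echo, Flint, Harbor are pairwise disjoint (Echo={X7,X9,X10}; Flint={X3,X4}; Harbor={X1,X6}).
Every remaining group overlaps one of these, and no 4 of the listed groups are pairwise disjoint, so 3 is the maximum.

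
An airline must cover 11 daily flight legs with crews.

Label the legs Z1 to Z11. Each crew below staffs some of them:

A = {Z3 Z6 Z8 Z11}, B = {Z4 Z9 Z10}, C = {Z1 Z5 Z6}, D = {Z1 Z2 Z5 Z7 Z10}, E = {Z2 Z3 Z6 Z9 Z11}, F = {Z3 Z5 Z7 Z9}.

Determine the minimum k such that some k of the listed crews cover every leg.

A and B and D together: A ∪ B ∪ D = {Z1, Z2, Z3, Z4, Z5, Z6, Z7, Z8, Z9, Z10, Z11} — every leg is covered.
Each crew has at most 5 legs, and 2·5 = 10 < 11 — so at least 3 crews are needed, and 3 is optimal.

3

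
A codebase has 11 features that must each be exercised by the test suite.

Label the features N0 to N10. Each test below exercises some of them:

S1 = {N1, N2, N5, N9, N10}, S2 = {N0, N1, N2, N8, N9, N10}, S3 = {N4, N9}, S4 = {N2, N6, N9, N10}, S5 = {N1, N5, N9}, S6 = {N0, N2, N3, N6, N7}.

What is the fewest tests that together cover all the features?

4

Take {S1, S2, S3, S6}. Their union is {N0, N1, N2, N3, N4, N5, N6, N7, N8, N9, N10}, which is all 11 features.
No 3 of the 6 tests cover everything (all 20 combinations miss at least one feature), so 4 is optimal.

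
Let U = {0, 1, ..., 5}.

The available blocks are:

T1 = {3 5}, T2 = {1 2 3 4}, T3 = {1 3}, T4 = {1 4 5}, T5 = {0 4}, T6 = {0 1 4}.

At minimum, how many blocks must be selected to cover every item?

3

T1 and T2 and T6 together: T1 ∪ T2 ∪ T6 = {0, 1, 2, 3, 4, 5} — every item is covered.
Only T2 contains 2, so T2 is forced; the remaining 2 items need at least 2 more blocks (each remaining block adds at most 1) — so at least 3 blocks are needed, and 3 is optimal.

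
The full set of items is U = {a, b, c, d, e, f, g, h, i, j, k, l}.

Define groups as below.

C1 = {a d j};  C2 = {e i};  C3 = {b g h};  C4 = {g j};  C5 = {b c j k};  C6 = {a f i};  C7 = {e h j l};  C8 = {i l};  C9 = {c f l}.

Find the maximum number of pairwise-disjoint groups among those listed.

4

C1, C2, C3, C9 are pairwise disjoint (C1={a,d,j}; C2={e,i}; C3={b,g,h}; C9={c,f,l}).
Every remaining group overlaps one of these, and no 5 of the listed groups are pairwise disjoint, so 4 is the maximum.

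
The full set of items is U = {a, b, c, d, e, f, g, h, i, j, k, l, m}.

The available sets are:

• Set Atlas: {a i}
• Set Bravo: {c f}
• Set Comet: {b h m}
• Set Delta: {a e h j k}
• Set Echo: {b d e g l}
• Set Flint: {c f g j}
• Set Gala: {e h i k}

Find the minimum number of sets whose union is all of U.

5

Atlas and Comet and Delta and Echo and Flint together: Atlas ∪ Comet ∪ Delta ∪ Echo ∪ Flint = {a, b, c, d, e, f, g, h, i, j, k, l, m} — every item is covered.
No 4 of the 7 sets cover everything (all 35 combinations miss at least one item), so 5 is optimal.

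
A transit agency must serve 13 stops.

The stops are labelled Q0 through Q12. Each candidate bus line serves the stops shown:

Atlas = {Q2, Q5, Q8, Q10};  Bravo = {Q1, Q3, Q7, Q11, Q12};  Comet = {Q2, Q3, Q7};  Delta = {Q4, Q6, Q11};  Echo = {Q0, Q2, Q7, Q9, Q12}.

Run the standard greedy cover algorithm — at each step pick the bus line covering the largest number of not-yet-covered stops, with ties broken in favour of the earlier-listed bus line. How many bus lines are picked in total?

Greedy: pick Bravo (covers 5 new) → pick Atlas (covers 4 new) → pick Delta (covers 2 new) → pick Echo (covers 2 new). Total picks: 4.

4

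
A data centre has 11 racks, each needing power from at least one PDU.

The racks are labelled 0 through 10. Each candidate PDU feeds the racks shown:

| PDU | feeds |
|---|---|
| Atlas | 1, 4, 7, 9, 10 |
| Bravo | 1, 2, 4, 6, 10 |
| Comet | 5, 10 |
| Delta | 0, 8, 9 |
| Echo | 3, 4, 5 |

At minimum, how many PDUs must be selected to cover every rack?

4

Atlas and Bravo and Delta and Echo together: Atlas ∪ Bravo ∪ Delta ∪ Echo = {0, 1, 2, 3, 4, 5, 6, 7, 8, 9, 10} — every rack is covered.
Only Atlas contains 7, so Atlas is forced; the remaining 6 racks need at least 3 more PDUs (each remaining PDU adds at most 2) — so at least 4 PDUs are needed, and 4 is optimal.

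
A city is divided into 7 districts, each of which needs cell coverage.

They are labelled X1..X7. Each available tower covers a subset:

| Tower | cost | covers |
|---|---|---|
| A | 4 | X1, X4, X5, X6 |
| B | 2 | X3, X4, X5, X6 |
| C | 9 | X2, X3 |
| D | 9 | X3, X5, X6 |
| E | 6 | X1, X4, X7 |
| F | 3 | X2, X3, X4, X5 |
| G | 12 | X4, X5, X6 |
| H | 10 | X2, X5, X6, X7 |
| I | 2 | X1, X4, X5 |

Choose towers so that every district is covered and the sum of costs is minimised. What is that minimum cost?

11

B, E, F together cover every district (B ∪ E ∪ F = {X1, X2, X3, X4, X5, X6, X7}); total cost 2 + 6 + 3 = 11.
The greedy pick B, I, F, E costs 13; no covering selection beats 11.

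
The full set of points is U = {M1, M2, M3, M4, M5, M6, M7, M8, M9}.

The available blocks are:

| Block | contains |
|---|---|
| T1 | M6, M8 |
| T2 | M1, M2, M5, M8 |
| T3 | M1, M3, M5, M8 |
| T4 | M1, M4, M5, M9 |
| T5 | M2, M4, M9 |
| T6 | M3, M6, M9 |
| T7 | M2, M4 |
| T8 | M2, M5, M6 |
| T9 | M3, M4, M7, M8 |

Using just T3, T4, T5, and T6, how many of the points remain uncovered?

Union of T3, T4, T5, T6 = {M1, M2, M3, M4, M5, M6, M8, M9}.
Not covered: M7 — 1 point.

1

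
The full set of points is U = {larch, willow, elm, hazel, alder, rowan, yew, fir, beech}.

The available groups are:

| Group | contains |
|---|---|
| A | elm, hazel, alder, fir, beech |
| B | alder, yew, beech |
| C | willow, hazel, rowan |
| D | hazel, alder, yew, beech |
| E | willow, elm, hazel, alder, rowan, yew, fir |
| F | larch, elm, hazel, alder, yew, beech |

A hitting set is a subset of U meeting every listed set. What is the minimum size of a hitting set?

2

Take H = {willow, alder}. Each listed group contains at least one of these, so H is a hitting set of size 2.
The groups B, C are pairwise disjoint, so any hitting set needs a separate point for each — at least 2. Hence 2 is optimal.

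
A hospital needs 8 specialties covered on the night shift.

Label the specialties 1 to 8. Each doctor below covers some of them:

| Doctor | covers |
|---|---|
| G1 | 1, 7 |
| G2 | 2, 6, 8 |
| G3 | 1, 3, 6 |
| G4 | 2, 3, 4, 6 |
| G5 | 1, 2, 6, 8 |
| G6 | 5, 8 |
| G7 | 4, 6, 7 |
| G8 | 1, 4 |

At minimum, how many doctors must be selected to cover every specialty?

3

Take {G1, G4, G6}. Their union is {1, 2, 3, 4, 5, 6, 7, 8}, which is all 8 specialties.
Only G6 contains 5, so G6 is forced; the remaining 6 specialties need at least 2 more doctors (each remaining doctor adds at most 4) — so at least 3 doctors are needed, and 3 is optimal.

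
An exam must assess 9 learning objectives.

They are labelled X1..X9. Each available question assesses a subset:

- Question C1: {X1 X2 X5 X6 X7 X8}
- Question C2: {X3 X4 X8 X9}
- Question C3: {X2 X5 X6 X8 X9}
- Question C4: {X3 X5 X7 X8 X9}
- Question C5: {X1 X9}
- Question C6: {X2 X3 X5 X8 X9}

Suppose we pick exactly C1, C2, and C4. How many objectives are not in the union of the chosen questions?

0

Union of C1, C2, C4 = {X1, X2, X3, X4, X5, X6, X7, X8, X9} — that's every objective, so 0 are uncovered.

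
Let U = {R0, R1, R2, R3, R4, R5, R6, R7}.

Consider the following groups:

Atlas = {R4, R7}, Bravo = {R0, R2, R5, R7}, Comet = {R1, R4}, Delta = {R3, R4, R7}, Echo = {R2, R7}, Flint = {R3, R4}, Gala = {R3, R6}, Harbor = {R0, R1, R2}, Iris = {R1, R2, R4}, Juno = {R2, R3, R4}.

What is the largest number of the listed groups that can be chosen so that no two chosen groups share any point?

3

Comet, Echo, Gala are pairwise disjoint (Comet={R1,R4}; Echo={R2,R7}; Gala={R3,R6}).
Every remaining group overlaps one of these, and no 4 of the listed groups are pairwise disjoint, so 3 is the maximum.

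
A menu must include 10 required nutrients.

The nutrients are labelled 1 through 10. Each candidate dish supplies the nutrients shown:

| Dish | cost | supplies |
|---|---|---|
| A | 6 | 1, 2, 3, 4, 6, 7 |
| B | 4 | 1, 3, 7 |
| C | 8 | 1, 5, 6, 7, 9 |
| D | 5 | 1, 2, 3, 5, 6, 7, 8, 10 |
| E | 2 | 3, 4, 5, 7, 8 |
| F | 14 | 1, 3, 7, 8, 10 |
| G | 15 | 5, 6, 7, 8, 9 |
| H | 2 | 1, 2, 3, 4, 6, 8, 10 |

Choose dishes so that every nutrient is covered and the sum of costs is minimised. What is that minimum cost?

10

C, H together cover every nutrient (C ∪ H = {1, 2, 3, 4, 5, 6, 7, 8, 9, 10}); total cost 8 + 2 = 10.
The greedy pick H, E, C costs 12; no covering selection beats 10.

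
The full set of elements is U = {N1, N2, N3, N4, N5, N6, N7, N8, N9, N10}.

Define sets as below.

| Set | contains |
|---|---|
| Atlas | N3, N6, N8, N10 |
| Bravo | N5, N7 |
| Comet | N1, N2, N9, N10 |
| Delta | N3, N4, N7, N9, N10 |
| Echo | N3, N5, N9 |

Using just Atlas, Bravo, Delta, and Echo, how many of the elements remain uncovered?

2

Union of Atlas, Bravo, Delta, Echo = {N3, N4, N5, N6, N7, N8, N9, N10}.
Not covered: N1, N2 — 2 elements.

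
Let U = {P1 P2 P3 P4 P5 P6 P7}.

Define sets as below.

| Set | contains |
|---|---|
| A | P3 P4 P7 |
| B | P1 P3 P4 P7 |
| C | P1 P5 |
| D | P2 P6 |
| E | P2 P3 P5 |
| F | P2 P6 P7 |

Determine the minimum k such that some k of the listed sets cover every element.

3

Take {A, C, D}. Their union is {P1, P2, P3, P4, P5, P6, P7}, which is all 7 elements.
No 2 of the 6 sets cover everything (all 15 combinations miss at least one element), so 3 is optimal.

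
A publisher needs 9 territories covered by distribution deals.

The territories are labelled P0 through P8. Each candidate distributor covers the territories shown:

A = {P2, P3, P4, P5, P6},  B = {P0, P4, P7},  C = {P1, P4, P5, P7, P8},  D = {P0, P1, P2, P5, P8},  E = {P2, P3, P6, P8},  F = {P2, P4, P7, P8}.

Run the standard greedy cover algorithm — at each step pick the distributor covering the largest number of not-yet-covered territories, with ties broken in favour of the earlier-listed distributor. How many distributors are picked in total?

Greedy: pick A (covers 5 new) → pick C (covers 3 new) → pick B (covers 1 new). Total picks: 3.

3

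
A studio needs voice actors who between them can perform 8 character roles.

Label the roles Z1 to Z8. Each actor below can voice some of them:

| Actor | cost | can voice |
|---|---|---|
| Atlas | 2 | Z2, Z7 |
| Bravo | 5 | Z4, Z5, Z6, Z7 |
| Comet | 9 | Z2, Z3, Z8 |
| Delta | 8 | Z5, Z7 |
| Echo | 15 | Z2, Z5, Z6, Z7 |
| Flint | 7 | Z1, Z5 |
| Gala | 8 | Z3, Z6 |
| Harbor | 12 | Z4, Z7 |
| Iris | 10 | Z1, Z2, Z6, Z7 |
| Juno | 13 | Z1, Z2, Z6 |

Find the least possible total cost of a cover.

21

Bravo, Comet, Flint together cover every role (Bravo ∪ Comet ∪ Flint = {Z1, Z2, Z3, Z4, Z5, Z6, Z7, Z8}); total cost 5 + 9 + 7 = 21.
The greedy pick Atlas, Bravo, Comet, Flint costs 23; no covering selection beats 21.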